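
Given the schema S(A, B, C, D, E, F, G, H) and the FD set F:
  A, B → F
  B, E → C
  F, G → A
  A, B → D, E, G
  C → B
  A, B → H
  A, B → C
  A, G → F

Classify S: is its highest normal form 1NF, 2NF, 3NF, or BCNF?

3NF

Candidate keys: {A, B}, {A, C}, {B, F, G}, {C, F, G}. Prime attributes: {A, B, C, F, G}.
B, E → C: {B, E}⁺ = {B, C, E}, which is not all of the attributes, so the left side is not a superkey — BCNF is violated.
Its right-hand attributes {C} are all prime, as are those of every other non-superkey FD — the relation is in 3NF.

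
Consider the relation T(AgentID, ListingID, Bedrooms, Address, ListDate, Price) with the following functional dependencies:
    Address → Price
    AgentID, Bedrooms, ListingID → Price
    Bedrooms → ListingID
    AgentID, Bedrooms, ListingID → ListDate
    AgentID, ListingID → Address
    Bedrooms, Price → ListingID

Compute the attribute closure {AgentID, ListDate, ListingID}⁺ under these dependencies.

{Address, AgentID, ListDate, ListingID, Price}

Start with {AgentID, ListDate, ListingID}.
AgentID, ListingID → Address applies; add {Address} → now {Address, AgentID, ListDate, ListingID}.
Address → Price applies; add {Price} → now {Address, AgentID, ListDate, ListingID, Price}.
No further FD applies.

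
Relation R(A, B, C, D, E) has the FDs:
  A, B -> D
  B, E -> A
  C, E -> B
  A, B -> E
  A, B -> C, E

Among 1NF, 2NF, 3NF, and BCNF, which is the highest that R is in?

BCNF

Candidate keys: {A, B}, {B, E}, {C, E}. Prime attributes: {A, B, C, E}.
The left-hand side of every FD is a superkey, so BCNF is satisfied.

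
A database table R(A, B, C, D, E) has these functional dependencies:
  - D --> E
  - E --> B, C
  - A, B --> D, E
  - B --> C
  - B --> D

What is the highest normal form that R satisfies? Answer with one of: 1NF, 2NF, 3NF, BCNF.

Candidate keys: {A, B}, {A, D}, {A, E}. Prime attributes: {A, B, D, E}.
D --> E breaks BCNF: {D}⁺ = {B, C, D, E}, so {D} is not a superkey.
Because {C} is non-prime and the left side of E --> B, C is not a superkey, the relation is not in 3NF.
{B} is a proper subset of the key {A, B}, and {B}⁺ contains the non-prime attribute {C} — a partial dependency, so 2NF is violated.

1NF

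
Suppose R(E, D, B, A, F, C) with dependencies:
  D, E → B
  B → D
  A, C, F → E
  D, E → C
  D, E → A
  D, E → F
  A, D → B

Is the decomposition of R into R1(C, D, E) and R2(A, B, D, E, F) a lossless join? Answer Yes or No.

Common attributes: {D, E}; their closure is {A, B, C, D, E, F}.
R1 is contained in that closure, so R1 ∩ R2 → R1 holds and the join is lossless.

Yes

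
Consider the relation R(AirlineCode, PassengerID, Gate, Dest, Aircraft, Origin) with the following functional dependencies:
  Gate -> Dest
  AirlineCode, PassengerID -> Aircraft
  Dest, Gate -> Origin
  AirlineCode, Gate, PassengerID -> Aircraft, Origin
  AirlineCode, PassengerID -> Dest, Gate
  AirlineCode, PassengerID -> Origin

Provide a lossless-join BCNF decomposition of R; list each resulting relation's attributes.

Candidate key of the original relation: {AirlineCode, PassengerID}.
Within {Aircraft, AirlineCode, Dest, Gate, Origin, PassengerID}: {Gate}⁺ ∩ {Aircraft, AirlineCode, Dest, Gate, Origin, PassengerID} = {Dest, Gate, Origin}, not the whole set, so Gate -> Dest, Origin violates BCNF; decompose into {Dest, Gate, Origin} and {Aircraft, AirlineCode, Gate, PassengerID}.
{Dest, Gate, Origin} is in BCNF.
{Aircraft, AirlineCode, Gate, PassengerID} is in BCNF.

{Aircraft, AirlineCode, Gate, PassengerID}; {Dest, Gate, Origin}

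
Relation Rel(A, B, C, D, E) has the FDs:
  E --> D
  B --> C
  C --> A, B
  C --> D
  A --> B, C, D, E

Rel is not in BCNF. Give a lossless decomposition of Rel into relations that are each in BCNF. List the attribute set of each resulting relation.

{A, B, C, E}; {D, E}

Candidate keys of the original relation: {A}, {B}, {C}.
Within {A, B, C, D, E}: {E}⁺ ∩ {A, B, C, D, E} = {D, E}, not the whole set, so E --> D violates BCNF; decompose into {D, E} and {A, B, C, E}.
{D, E} has no BCNF violation.
{A, B, C, E} has no BCNF violation.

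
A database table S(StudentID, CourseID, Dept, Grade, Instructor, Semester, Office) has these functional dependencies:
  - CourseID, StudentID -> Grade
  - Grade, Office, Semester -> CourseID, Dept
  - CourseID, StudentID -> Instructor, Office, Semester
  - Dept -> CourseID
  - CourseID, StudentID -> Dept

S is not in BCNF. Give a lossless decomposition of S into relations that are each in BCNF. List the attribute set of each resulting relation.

Candidate keys of the original relation: {CourseID, StudentID}, {Dept, StudentID}, {Grade, Office, Semester, StudentID}.
{CourseID, Dept, Grade, Instructor, Office, Semester, StudentID}: {Grade, Office, Semester} determines {CourseID, Dept, Grade, Office, Semester} here but is not a superkey — split on Grade, Office, Semester -> CourseID, Dept, giving {CourseID, Dept, Grade, Office, Semester} and {Grade, Instructor, Office, Semester, StudentID}.
{CourseID, Dept, Grade, Office, Semester}: {Dept} determines {CourseID, Dept} here but is not a superkey — split on Dept -> CourseID, giving {CourseID, Dept} and {Dept, Grade, Office, Semester}.
{CourseID, Dept} has no BCNF violation.
{Dept, Grade, Office, Semester} has no BCNF violation.
{Grade, Instructor, Office, Semester, StudentID} has no BCNF violation.

{CourseID, Dept}; {Dept, Grade, Office, Semester}; {Grade, Instructor, Office, Semester, StudentID}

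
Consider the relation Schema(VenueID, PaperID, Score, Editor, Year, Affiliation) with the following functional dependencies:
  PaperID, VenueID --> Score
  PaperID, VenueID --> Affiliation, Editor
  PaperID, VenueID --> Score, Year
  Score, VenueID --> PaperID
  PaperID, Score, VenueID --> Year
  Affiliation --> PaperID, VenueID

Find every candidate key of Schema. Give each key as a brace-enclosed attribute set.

{Affiliation}, {PaperID, VenueID}, {Score, VenueID}

{Affiliation}⁺ = {Affiliation, Editor, PaperID, Score, VenueID, Year}, which is every attribute, so {Affiliation} is a candidate key.
{PaperID, VenueID}⁺ = {Affiliation, Editor, PaperID, Score, VenueID, Year}, which is every attribute, so {PaperID, VenueID} is a candidate key.
{Score, VenueID}⁺ = {Affiliation, Editor, PaperID, Score, VenueID, Year}, which is every attribute, so {Score, VenueID} is a candidate key.
These are minimal and exhaustive — every other superkey contains one of them.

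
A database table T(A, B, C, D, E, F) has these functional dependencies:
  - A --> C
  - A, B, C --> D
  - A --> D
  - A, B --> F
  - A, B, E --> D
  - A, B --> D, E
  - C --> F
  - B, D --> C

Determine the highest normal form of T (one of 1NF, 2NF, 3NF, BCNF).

1NF

Candidate key: {A, B}. Prime attributes: {A, B}.
For A --> C we have {A}⁺ = {A, C, D, F}; {A} is not a superkey, so BCNF fails.
A --> C determines the non-prime attribute {C} from a non-superkey — 3NF is violated.
Since {A} ⊂ {A, B} and {A}⁺ ⊇ {C, D, F} with {C, D, F} non-prime, there is a partial dependency; 2NF fails.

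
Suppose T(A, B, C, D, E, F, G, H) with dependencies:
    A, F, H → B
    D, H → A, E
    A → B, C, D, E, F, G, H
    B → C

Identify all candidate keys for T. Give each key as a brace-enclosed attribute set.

{A}, {D, H}

{A}⁺ = {A, B, C, D, E, F, G, H}, which is every attribute, so {A} is a candidate key.
{D, H}⁺ = {A, B, C, D, E, F, G, H}, which is every attribute, so {D, H} is a candidate key.
No proper subset of any of these is a key, and no other minimal superkey exists.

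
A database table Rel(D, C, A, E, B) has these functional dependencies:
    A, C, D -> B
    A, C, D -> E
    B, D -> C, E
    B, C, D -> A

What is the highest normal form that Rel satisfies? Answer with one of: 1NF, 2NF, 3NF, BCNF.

Candidate keys: {A, C, D}, {B, D}. Prime attributes: {A, B, C, D}.
Every FD has a superkey on the left, so the relation is in BCNF.

BCNF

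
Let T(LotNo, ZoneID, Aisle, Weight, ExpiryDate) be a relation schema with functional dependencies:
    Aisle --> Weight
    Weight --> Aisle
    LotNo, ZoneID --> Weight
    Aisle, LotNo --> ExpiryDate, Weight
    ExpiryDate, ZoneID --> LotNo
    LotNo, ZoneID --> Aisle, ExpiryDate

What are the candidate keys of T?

{ExpiryDate, ZoneID}, {LotNo, ZoneID}

Attributes never on any right-hand side: {ZoneID} — every candidate key must contain it.
{ExpiryDate, ZoneID}⁺ = {Aisle, ExpiryDate, LotNo, Weight, ZoneID} — all of the relation — so {ExpiryDate, ZoneID} is a candidate key.
{LotNo, ZoneID}⁺ = {Aisle, ExpiryDate, LotNo, Weight, ZoneID} — all of the relation — so {LotNo, ZoneID} is a candidate key.
Any other superkey properly contains one of these, so there are no further candidate keys.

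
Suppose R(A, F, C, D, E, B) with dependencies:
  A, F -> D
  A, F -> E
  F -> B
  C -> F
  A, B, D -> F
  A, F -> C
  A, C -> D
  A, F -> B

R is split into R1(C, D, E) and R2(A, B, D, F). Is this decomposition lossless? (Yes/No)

R1 ∩ R2 = {D}; its closure under F is {D}.
The closure covers neither R1 nor R2 entirely; the join is not lossless.

No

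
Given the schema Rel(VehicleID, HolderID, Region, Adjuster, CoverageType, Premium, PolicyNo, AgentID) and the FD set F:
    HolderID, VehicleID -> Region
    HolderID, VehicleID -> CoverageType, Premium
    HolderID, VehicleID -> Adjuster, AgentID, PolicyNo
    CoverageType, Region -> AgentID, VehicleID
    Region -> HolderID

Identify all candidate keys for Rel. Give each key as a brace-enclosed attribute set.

{CoverageType, Region}, {HolderID, VehicleID}, {Region, VehicleID}

{CoverageType, Region}⁺ = {Adjuster, AgentID, CoverageType, HolderID, PolicyNo, Premium, Region, VehicleID}, which is every attribute, so {CoverageType, Region} is a candidate key.
{HolderID, VehicleID}⁺ = {Adjuster, AgentID, CoverageType, HolderID, PolicyNo, Premium, Region, VehicleID}, which is every attribute, so {HolderID, VehicleID} is a candidate key.
{Region, VehicleID}⁺ = {Adjuster, AgentID, CoverageType, HolderID, PolicyNo, Premium, Region, VehicleID}, which is every attribute, so {Region, VehicleID} is a candidate key.
These are minimal and exhaustive — every other superkey contains one of them.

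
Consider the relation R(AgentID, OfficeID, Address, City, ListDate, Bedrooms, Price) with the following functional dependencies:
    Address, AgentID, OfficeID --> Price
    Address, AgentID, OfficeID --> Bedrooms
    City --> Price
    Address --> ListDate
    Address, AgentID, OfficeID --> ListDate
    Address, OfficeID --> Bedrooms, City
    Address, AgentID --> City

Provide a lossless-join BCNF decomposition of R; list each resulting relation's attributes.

{Address, AgentID, OfficeID}; {Address, Bedrooms, City, OfficeID}; {Address, ListDate}; {City, Price}

Candidate key of the original relation: {Address, AgentID, OfficeID}.
{Address, AgentID, Bedrooms, City, ListDate, OfficeID, Price}: {City} determines {City, Price} here but is not a superkey — split on City --> Price, giving {City, Price} and {Address, AgentID, Bedrooms, City, ListDate, OfficeID}.
{City, Price} is in BCNF.
{Address, AgentID, Bedrooms, City, ListDate, OfficeID}: {Address} determines {Address, ListDate} here but is not a superkey — split on Address --> ListDate, giving {Address, ListDate} and {Address, AgentID, Bedrooms, City, OfficeID}.
{Address, ListDate} is in BCNF.
{Address, AgentID, Bedrooms, City, OfficeID}: {Address, OfficeID} determines {Address, Bedrooms, City, OfficeID} here but is not a superkey — split on Address, OfficeID --> Bedrooms, City, giving {Address, Bedrooms, City, OfficeID} and {Address, AgentID, OfficeID}.
{Address, Bedrooms, City, OfficeID} is in BCNF.
{Address, AgentID, OfficeID} is in BCNF.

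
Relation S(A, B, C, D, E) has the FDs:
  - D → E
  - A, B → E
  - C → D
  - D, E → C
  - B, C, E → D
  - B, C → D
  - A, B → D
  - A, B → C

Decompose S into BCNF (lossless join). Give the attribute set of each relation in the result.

Candidate key of the original relation: {A, B}.
Within {A, B, C, D, E}: {D}⁺ ∩ {A, B, C, D, E} = {C, D, E}, not the whole set, so D → C, E violates BCNF; decompose into {C, D, E} and {A, B, D}.
{C, D, E}: every determinant is a superkey — BCNF.
{A, B, D}: every determinant is a superkey — BCNF.

{A, B, D}; {C, D, E}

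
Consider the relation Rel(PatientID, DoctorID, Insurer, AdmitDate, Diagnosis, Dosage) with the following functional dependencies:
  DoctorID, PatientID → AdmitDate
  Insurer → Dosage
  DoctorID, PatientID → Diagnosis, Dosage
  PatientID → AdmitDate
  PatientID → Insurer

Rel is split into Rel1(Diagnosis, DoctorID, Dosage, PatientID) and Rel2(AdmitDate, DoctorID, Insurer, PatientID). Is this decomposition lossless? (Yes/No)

Rel1 ∩ Rel2 = {DoctorID, PatientID}; its closure under F is {AdmitDate, Diagnosis, DoctorID, Dosage, Insurer, PatientID}.
Since Rel1 ⊆ {AdmitDate, Diagnosis, DoctorID, Dosage, Insurer, PatientID}, the intersection is a superkey of Rel1; the decomposition is lossless.

Yes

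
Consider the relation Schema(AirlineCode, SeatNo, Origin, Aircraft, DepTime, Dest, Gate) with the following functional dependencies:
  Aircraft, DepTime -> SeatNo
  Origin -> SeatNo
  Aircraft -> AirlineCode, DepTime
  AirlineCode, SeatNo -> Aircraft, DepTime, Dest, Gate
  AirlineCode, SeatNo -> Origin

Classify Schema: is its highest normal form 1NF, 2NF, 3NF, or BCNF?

3NF

Candidate keys: {Aircraft}, {AirlineCode, Origin}, {AirlineCode, SeatNo}. Prime attributes: {Aircraft, AirlineCode, Origin, SeatNo}.
Origin -> SeatNo: {Origin}⁺ = {Origin, SeatNo}, which is not all of the attributes, so the left side is not a superkey — BCNF is violated.
Since {SeatNo} ⊆ prime attributes and every other non-superkey FD also has a prime right side, the schema is in 3NF.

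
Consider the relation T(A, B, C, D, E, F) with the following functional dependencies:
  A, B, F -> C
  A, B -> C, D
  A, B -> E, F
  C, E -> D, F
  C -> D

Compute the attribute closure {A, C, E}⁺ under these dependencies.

{A, C, D, E, F}

Start with {A, C, E}.
C, E -> D, F applies; add {D, F} → now {A, C, D, E, F}.
No further FD applies.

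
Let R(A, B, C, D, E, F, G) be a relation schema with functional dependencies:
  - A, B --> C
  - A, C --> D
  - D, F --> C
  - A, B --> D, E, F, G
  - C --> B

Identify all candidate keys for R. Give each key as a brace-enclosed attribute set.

{A, B}, {A, C}, {A, D, F}

{A} never appears on the right of any FD, so every key must include it.
Closure of {A, B} is {A, B, C, D, E, F, G}, the whole schema; {A, B} is a candidate key.
Closure of {A, C} is {A, B, C, D, E, F, G}, the whole schema; {A, C} is a candidate key.
Closure of {A, D, F} is {A, B, C, D, E, F, G}, the whole schema; {A, D, F} is a candidate key.
Any other superkey properly contains one of these, so there are no further candidate keys.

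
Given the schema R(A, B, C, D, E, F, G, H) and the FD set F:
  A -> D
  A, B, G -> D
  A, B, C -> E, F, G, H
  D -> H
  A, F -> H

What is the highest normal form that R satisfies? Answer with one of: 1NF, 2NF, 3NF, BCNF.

Candidate key: {A, B, C}. Prime attributes: {A, B, C}.
A -> D: {A}⁺ = {A, D, H}, which is not all of the attributes, so the left side is not a superkey — BCNF is violated.
A -> D determines the non-prime attribute {D} from a non-superkey — 3NF is violated.
{A} is a proper subset of the key {A, B, C}, and {A}⁺ contains the non-prime attributes {D, H} — a partial dependency, so 2NF is violated.

1NF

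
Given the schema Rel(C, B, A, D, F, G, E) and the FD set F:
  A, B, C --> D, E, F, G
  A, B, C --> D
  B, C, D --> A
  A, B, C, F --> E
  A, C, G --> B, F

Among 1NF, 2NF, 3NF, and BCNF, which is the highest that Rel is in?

BCNF

Candidate keys: {A, B, C}, {A, C, G}, {B, C, D}. Prime attributes: {A, B, C, D, G}.
The left-hand side of every FD is a superkey, so BCNF is satisfied.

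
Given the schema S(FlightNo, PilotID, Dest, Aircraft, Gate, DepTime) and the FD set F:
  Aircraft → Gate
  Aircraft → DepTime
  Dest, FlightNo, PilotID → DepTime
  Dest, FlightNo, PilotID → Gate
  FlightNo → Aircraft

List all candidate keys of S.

{Dest, FlightNo, PilotID} never appear on the right of any FD, so every key must include all of them.
Closure of {Dest, FlightNo, PilotID} is {Aircraft, DepTime, Dest, FlightNo, Gate, PilotID}, the whole schema; {Dest, FlightNo, PilotID} is a candidate key.
No other minimal set has full closure, so this is the only candidate key.

{Dest, FlightNo, PilotID}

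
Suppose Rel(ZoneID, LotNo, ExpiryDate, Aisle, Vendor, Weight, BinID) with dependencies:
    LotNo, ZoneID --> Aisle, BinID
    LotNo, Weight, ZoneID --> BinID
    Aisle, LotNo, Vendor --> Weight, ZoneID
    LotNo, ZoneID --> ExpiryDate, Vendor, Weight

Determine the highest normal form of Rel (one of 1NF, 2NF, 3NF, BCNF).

BCNF

Candidate keys: {Aisle, LotNo, Vendor}, {LotNo, ZoneID}. Prime attributes: {Aisle, LotNo, Vendor, ZoneID}.
Each dependency's left side is a superkey — BCNF holds.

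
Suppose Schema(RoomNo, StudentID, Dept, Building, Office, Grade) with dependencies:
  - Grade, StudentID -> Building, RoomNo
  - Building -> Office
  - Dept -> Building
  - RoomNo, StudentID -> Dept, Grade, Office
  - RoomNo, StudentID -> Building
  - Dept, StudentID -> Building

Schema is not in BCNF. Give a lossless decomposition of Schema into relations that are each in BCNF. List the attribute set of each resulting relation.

{Building, Dept}; {Building, Office}; {Dept, Grade, RoomNo, StudentID}

Candidate keys of the original relation: {Grade, StudentID}, {RoomNo, StudentID}.
In {Building, Dept, Grade, Office, RoomNo, StudentID}, {Building} is not a superkey ({Building}⁺ restricted to this set is {Building, Office}), so split on Building -> Office into {Building, Office} and {Building, Dept, Grade, RoomNo, StudentID}.
{Building, Office} is in BCNF.
In {Building, Dept, Grade, RoomNo, StudentID}, {Dept} is not a superkey ({Dept}⁺ restricted to this set is {Building, Dept}), so split on Dept -> Building into {Building, Dept} and {Dept, Grade, RoomNo, StudentID}.
{Building, Dept} is in BCNF.
{Dept, Grade, RoomNo, StudentID} is in BCNF.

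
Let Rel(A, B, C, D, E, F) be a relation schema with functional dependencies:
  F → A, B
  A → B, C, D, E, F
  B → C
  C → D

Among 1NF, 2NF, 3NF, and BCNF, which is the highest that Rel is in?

Candidate keys: {A}, {F}. Prime attributes: {A, F}.
For B → C we have {B}⁺ = {B, C, D}; {B} is not a superkey, so BCNF fails.
B → C determines the non-prime attribute {C} from a non-superkey — 3NF is violated.
Every candidate key is a single attribute, so no partial dependency is possible; 2NF holds.

2NF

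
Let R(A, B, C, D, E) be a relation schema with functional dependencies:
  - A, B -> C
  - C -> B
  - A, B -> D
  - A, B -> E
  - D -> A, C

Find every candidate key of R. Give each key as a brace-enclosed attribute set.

{A, B}, {A, C}, {D}

{D}⁺ = {A, B, C, D, E} — all of the relation — so {D} is a candidate key.
{A, B}⁺ = {A, B, C, D, E} — all of the relation — so {A, B} is a candidate key.
{A, C}⁺ = {A, B, C, D, E} — all of the relation — so {A, C} is a candidate key.
These are minimal and exhaustive — every other superkey contains one of them.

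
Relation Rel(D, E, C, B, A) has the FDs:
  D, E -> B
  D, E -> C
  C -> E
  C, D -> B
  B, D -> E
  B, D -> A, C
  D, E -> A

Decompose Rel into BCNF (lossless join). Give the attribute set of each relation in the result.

{A, B, C, D}; {C, E}

Candidate keys of the original relation: {B, D}, {C, D}, {D, E}.
Within {A, B, C, D, E}: {C}⁺ ∩ {A, B, C, D, E} = {C, E}, not the whole set, so C -> E violates BCNF; decompose into {C, E} and {A, B, C, D}.
{C, E} has no BCNF violation.
{A, B, C, D} has no BCNF violation.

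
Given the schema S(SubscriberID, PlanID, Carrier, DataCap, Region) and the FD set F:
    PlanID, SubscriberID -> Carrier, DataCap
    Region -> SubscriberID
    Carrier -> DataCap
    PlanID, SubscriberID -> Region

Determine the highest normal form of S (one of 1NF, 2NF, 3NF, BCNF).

2NF

Candidate keys: {PlanID, Region}, {PlanID, SubscriberID}. Prime attributes: {PlanID, Region, SubscriberID}.
Region -> SubscriberID: {Region}⁺ = {Region, SubscriberID}, which is not all of the attributes, so the left side is not a superkey — BCNF is violated.
Carrier -> DataCap has non-prime {DataCap} on the right and a non-superkey on the left, so 3NF fails.
No proper subset of a key has a non-prime attribute in its closure, so there is no partial dependency; 2NF holds.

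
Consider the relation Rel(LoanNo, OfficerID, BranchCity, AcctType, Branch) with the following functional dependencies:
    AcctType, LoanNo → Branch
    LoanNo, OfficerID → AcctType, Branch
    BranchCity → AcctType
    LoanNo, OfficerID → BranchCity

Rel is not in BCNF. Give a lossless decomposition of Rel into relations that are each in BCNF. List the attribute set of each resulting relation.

Candidate key of the original relation: {LoanNo, OfficerID}.
In {AcctType, Branch, BranchCity, LoanNo, OfficerID}, {AcctType, LoanNo} is not a superkey ({AcctType, LoanNo}⁺ restricted to this set is {AcctType, Branch, LoanNo}), so split on AcctType, LoanNo → Branch into {AcctType, Branch, LoanNo} and {AcctType, BranchCity, LoanNo, OfficerID}.
{AcctType, Branch, LoanNo} has no BCNF violation.
In {AcctType, BranchCity, LoanNo, OfficerID}, {BranchCity} is not a superkey ({BranchCity}⁺ restricted to this set is {AcctType, BranchCity}), so split on BranchCity → AcctType into {AcctType, BranchCity} and {BranchCity, LoanNo, OfficerID}.
{AcctType, BranchCity} has no BCNF violation.
{BranchCity, LoanNo, OfficerID} has no BCNF violation.

{AcctType, Branch, LoanNo}; {AcctType, BranchCity}; {BranchCity, LoanNo, OfficerID}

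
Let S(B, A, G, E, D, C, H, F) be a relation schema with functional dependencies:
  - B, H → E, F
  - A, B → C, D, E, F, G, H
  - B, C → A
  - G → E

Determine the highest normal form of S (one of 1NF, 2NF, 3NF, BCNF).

2NF

Candidate keys: {A, B}, {B, C}. Prime attributes: {A, B, C}.
B, H → E, F breaks BCNF: {B, H}⁺ = {B, E, F, H}, so {B, H} is not a superkey.
B, H → E, F has non-prime {E, F} on the right and a non-superkey on the left, so 3NF fails.
No non-prime attribute depends on a proper subset of any candidate key, so 2NF holds.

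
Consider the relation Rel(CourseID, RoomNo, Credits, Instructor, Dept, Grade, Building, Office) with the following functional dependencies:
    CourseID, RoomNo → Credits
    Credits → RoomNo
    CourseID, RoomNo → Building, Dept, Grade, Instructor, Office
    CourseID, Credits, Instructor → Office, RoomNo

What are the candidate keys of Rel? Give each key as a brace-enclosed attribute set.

Attributes never on any right-hand side: {CourseID} — every candidate key must contain it.
{CourseID, Credits} is a candidate key since {CourseID, Credits}⁺ = {Building, CourseID, Credits, Dept, Grade, Instructor, Office, RoomNo} covers every attribute.
{CourseID, RoomNo} is a candidate key since {CourseID, RoomNo}⁺ = {Building, CourseID, Credits, Dept, Grade, Instructor, Office, RoomNo} covers every attribute.
Any other superkey properly contains one of these, so there are no further candidate keys.

{CourseID, Credits}, {CourseID, RoomNo}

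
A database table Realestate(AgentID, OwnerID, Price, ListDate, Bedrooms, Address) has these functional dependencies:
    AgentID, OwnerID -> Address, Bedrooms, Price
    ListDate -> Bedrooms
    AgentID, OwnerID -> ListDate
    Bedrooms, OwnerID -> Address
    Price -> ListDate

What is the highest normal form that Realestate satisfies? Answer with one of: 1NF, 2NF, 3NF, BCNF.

Candidate key: {AgentID, OwnerID}. Prime attributes: {AgentID, OwnerID}.
For ListDate -> Bedrooms we have {ListDate}⁺ = {Bedrooms, ListDate}; {ListDate} is not a superkey, so BCNF fails.
ListDate -> Bedrooms determines the non-prime attribute {Bedrooms} from a non-superkey — 3NF is violated.
No proper subset of a key has a non-prime attribute in its closure, so there is no partial dependency; 2NF holds.

2NF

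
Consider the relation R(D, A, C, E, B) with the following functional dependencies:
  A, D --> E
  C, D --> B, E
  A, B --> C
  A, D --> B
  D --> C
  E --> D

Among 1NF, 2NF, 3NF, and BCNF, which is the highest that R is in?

Candidate keys: {A, D}, {A, E}. Prime attributes: {A, D, E}.
For C, D --> B, E we have {C, D}⁺ = {B, C, D, E}; {C, D} is not a superkey, so BCNF fails.
Because {B} is non-prime and the left side of C, D --> B, E is not a superkey, the relation is not in 3NF.
{D} is a proper subset of the key {A, D}, and {D}⁺ contains the non-prime attributes {B, C} — a partial dependency, so 2NF is violated.

1NF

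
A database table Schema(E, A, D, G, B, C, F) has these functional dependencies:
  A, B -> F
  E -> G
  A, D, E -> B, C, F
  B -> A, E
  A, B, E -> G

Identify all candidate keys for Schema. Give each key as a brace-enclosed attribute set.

{A, D, E}, {B, D}

No FD produces {D}, so it must be in every candidate key.
{B, D}⁺ = {A, B, C, D, E, F, G} — all of the relation — so {B, D} is a candidate key.
{A, D, E}⁺ = {A, B, C, D, E, F, G} — all of the relation — so {A, D, E} is a candidate key.
Any other superkey properly contains one of these, so there are no further candidate keys.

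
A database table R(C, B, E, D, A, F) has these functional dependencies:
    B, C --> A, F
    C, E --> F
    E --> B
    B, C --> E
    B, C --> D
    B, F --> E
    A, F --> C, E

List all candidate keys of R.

{A, F}⁺ = {A, B, C, D, E, F}, which is every attribute, so {A, F} is a candidate key.
{B, C}⁺ = {A, B, C, D, E, F}, which is every attribute, so {B, C} is a candidate key.
{C, E}⁺ = {A, B, C, D, E, F}, which is every attribute, so {C, E} is a candidate key.
No proper subset of any of these is a key, and no other minimal superkey exists.

{A, F}, {B, C}, {C, E}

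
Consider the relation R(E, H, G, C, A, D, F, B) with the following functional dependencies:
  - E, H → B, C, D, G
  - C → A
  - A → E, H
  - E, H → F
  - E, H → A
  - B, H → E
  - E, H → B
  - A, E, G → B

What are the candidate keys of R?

{A}, {B, H}, {C}, {E, H}

{A} is a candidate key since {A}⁺ = {A, B, C, D, E, F, G, H} covers every attribute.
{C} is a candidate key since {C}⁺ = {A, B, C, D, E, F, G, H} covers every attribute.
{B, H} is a candidate key since {B, H}⁺ = {A, B, C, D, E, F, G, H} covers every attribute.
{E, H} is a candidate key since {E, H}⁺ = {A, B, C, D, E, F, G, H} covers every attribute.
Any other superkey properly contains one of these, so there are no further candidate keys.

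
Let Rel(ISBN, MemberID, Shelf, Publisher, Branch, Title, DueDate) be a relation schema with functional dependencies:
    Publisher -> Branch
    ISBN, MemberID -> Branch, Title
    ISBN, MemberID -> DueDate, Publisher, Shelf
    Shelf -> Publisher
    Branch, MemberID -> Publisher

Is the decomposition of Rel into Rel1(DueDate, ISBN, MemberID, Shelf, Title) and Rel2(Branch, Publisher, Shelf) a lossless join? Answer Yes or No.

Yes

Common attributes: {Shelf}; their closure is {Branch, Publisher, Shelf}.
Since Rel2 ⊆ {Branch, Publisher, Shelf}, the intersection is a superkey of Rel2; the decomposition is lossless.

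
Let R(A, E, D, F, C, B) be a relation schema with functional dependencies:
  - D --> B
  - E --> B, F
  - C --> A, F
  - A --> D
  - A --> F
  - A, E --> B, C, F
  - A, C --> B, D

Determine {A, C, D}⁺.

Start with {A, C, D}.
D --> B applies; add {B} → now {A, B, C, D}.
C --> A, F applies; add {F} → now {A, B, C, D, F}.
No further FD applies.

{A, B, C, D, F}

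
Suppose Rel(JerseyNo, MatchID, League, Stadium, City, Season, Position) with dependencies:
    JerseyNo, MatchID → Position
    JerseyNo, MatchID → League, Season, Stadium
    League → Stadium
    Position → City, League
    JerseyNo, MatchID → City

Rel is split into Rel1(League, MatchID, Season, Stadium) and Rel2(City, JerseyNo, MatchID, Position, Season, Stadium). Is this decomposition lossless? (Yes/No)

Common attributes: {MatchID, Season, Stadium}; their closure is {MatchID, Season, Stadium}.
Neither Rel1 nor Rel2 is contained in that closure, so the decomposition is lossy.

No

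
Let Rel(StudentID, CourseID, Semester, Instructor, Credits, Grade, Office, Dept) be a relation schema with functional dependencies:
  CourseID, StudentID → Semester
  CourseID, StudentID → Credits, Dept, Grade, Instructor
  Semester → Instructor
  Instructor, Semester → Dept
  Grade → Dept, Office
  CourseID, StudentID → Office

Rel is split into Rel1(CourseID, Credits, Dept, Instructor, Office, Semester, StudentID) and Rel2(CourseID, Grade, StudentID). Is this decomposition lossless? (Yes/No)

Yes

Common attributes: {CourseID, StudentID}; their closure is {CourseID, Credits, Dept, Grade, Instructor, Office, Semester, StudentID}.
This includes all of Rel1, so the common attributes are a superkey of Rel1 — the join is lossless.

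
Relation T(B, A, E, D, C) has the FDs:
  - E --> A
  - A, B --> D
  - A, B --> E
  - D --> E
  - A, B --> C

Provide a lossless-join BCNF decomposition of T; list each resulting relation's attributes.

Candidate keys of the original relation: {A, B}, {B, D}, {B, E}.
In {A, B, C, D, E}, {E} is not a superkey ({E}⁺ restricted to this set is {A, E}), so split on E --> A into {A, E} and {B, C, D, E}.
{A, E} has no BCNF violation.
In {B, C, D, E}, {D} is not a superkey ({D}⁺ restricted to this set is {D, E}), so split on D --> E into {D, E} and {B, C, D}.
{D, E} has no BCNF violation.
{B, C, D} has no BCNF violation.

{A, E}; {B, C, D}; {D, E}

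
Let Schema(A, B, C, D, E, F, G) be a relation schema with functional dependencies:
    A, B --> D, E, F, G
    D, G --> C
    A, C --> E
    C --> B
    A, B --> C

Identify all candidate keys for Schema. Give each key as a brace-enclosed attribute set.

{A, B}, {A, C}, {A, D, G}

Attributes never on any right-hand side: {A} — every candidate key must contain it.
Closure of {A, B} is {A, B, C, D, E, F, G}, the whole schema; {A, B} is a candidate key.
Closure of {A, C} is {A, B, C, D, E, F, G}, the whole schema; {A, C} is a candidate key.
Closure of {A, D, G} is {A, B, C, D, E, F, G}, the whole schema; {A, D, G} is a candidate key.
These are minimal and exhaustive — every other superkey contains one of them.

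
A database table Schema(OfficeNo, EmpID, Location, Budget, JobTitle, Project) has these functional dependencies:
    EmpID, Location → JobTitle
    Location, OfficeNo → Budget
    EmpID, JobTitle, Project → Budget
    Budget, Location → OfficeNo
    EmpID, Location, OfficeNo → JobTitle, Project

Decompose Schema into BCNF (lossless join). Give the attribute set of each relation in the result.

Candidate keys of the original relation: {Budget, EmpID, Location}, {EmpID, Location, OfficeNo}, {EmpID, Location, Project}.
{Budget, EmpID, JobTitle, Location, OfficeNo, Project}: {EmpID, Location} determines {EmpID, JobTitle, Location} here but is not a superkey — split on EmpID, Location → JobTitle, giving {EmpID, JobTitle, Location} and {Budget, EmpID, Location, OfficeNo, Project}.
{EmpID, JobTitle, Location}: every determinant is a superkey — BCNF.
{Budget, EmpID, Location, OfficeNo, Project}: {Location, OfficeNo} determines {Budget, Location, OfficeNo} here but is not a superkey — split on Location, OfficeNo → Budget, giving {Budget, Location, OfficeNo} and {EmpID, Location, OfficeNo, Project}.
{Budget, Location, OfficeNo}: every determinant is a superkey — BCNF.
{EmpID, Location, OfficeNo, Project}: every determinant is a superkey — BCNF.

{Budget, Location, OfficeNo}; {EmpID, JobTitle, Location}; {EmpID, Location, OfficeNo, Project}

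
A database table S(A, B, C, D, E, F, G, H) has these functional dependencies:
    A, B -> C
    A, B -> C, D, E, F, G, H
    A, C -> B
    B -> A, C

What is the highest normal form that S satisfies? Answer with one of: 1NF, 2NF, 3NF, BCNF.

BCNF

Candidate keys: {A, C}, {B}. Prime attributes: {A, B, C}.
Every FD has a superkey on the left, so the relation is in BCNF.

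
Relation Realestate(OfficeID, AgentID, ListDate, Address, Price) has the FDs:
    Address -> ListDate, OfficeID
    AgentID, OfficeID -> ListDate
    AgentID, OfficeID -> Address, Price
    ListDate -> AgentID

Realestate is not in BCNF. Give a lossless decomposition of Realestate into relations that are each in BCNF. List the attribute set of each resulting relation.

Candidate keys of the original relation: {Address}, {AgentID, OfficeID}, {ListDate, OfficeID}.
{Address, AgentID, ListDate, OfficeID, Price}: {ListDate} determines {AgentID, ListDate} here but is not a superkey — split on ListDate -> AgentID, giving {AgentID, ListDate} and {Address, ListDate, OfficeID, Price}.
{AgentID, ListDate} has no BCNF violation.
{Address, ListDate, OfficeID, Price} has no BCNF violation.

{Address, ListDate, OfficeID, Price}; {AgentID, ListDate}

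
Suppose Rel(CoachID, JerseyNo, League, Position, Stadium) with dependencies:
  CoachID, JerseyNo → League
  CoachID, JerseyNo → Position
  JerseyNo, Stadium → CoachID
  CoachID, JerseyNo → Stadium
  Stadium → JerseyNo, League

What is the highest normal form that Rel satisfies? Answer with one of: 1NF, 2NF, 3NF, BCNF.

BCNF

Candidate keys: {CoachID, JerseyNo}, {Stadium}. Prime attributes: {CoachID, JerseyNo, Stadium}.
Each dependency's left side is a superkey — BCNF holds.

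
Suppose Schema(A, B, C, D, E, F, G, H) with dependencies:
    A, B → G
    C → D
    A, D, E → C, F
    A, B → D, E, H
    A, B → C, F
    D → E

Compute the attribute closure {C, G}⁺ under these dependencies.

{C, D, E, G}

Start with {C, G}.
C → D applies; add {D} → now {C, D, G}.
D → E applies; add {E} → now {C, D, E, G}.
No further FD applies.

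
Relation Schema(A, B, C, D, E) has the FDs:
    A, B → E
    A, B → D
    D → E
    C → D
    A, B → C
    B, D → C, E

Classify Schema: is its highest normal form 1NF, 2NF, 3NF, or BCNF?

2NF

Candidate key: {A, B}. Prime attributes: {A, B}.
For D → E we have {D}⁺ = {D, E}; {D} is not a superkey, so BCNF fails.
D → E determines the non-prime attribute {E} from a non-superkey — 3NF is violated.
No proper subset of a key has a non-prime attribute in its closure, so there is no partial dependency; 2NF holds.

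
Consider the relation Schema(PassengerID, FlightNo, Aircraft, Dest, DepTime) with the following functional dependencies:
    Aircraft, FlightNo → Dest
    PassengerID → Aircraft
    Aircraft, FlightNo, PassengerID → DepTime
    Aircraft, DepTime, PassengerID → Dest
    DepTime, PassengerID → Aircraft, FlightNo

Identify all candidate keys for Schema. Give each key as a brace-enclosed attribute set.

{DepTime, PassengerID}, {FlightNo, PassengerID}

No FD produces {PassengerID}, so it must be in every candidate key.
{DepTime, PassengerID} is a candidate key since {DepTime, PassengerID}⁺ = {Aircraft, DepTime, Dest, FlightNo, PassengerID} covers every attribute.
{FlightNo, PassengerID} is a candidate key since {FlightNo, PassengerID}⁺ = {Aircraft, DepTime, Dest, FlightNo, PassengerID} covers every attribute.
Any other superkey properly contains one of these, so there are no further candidate keys.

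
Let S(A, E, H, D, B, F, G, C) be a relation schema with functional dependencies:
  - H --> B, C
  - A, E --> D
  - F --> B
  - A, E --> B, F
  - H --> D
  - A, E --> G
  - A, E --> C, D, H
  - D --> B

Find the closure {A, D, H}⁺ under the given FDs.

{A, B, C, D, H}

Start with {A, D, H}.
H --> B, C applies; add {B, C} → now {A, B, C, D, H}.
No further FD applies.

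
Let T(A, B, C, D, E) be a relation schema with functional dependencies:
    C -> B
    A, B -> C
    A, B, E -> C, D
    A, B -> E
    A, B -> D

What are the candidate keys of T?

Attributes never on any right-hand side: {A} — every candidate key must contain it.
Closure of {A, B} is {A, B, C, D, E}, the whole schema; {A, B} is a candidate key.
Closure of {A, C} is {A, B, C, D, E}, the whole schema; {A, C} is a candidate key.
No proper subset of any of these is a key, and no other minimal superkey exists.

{A, B}, {A, C}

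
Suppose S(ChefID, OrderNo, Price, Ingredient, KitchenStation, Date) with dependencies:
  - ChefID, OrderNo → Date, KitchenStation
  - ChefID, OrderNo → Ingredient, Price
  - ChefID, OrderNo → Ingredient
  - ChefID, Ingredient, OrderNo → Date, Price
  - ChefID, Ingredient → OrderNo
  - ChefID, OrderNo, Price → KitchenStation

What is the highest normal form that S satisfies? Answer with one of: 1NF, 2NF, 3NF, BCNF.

Candidate keys: {ChefID, Ingredient}, {ChefID, OrderNo}. Prime attributes: {ChefID, Ingredient, OrderNo}.
The left-hand side of every FD is a superkey, so BCNF is satisfied.

BCNF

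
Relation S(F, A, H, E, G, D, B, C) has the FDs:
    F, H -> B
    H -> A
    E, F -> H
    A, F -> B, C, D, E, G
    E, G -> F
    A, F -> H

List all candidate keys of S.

Closure of {A, F} is {A, B, C, D, E, F, G, H}, the whole schema; {A, F} is a candidate key.
Closure of {E, F} is {A, B, C, D, E, F, G, H}, the whole schema; {E, F} is a candidate key.
Closure of {E, G} is {A, B, C, D, E, F, G, H}, the whole schema; {E, G} is a candidate key.
Closure of {F, H} is {A, B, C, D, E, F, G, H}, the whole schema; {F, H} is a candidate key.
These are minimal and exhaustive — every other superkey contains one of them.

{A, F}, {E, F}, {E, G}, {F, H}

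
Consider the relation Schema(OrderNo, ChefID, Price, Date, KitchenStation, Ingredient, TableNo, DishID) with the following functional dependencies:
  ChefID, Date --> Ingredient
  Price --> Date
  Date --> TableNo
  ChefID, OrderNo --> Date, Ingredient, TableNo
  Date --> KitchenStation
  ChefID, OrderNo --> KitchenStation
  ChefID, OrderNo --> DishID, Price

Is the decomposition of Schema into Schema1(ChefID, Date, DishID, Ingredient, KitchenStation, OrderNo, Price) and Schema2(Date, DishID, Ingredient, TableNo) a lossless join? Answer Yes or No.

Yes

The shared attributes are {Date, DishID, Ingredient} and {Date, DishID, Ingredient}⁺ = {Date, DishID, Ingredient, KitchenStation, TableNo}.
This includes all of Schema2, so the common attributes are a superkey of Schema2 — the join is lossless.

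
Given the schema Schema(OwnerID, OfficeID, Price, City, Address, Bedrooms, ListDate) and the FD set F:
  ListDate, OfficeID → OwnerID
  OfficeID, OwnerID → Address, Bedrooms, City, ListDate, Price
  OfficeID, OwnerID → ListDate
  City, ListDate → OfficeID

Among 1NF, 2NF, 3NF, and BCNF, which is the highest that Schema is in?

Candidate keys: {City, ListDate}, {ListDate, OfficeID}, {OfficeID, OwnerID}. Prime attributes: {City, ListDate, OfficeID, OwnerID}.
The left-hand side of every FD is a superkey, so BCNF is satisfied.

BCNF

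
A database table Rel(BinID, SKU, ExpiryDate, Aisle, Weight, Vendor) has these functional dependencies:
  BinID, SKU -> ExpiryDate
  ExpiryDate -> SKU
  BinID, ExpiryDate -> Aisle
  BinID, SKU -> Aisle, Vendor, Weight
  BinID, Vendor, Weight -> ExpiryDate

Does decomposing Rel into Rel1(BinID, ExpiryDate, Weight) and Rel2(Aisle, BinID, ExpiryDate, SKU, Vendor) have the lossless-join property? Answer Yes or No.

Rel1 ∩ Rel2 = {BinID, ExpiryDate}; its closure under F is {Aisle, BinID, ExpiryDate, SKU, Vendor, Weight}.
Rel1 is contained in that closure, so Rel1 ∩ Rel2 -> Rel1 holds and the join is lossless.

Yes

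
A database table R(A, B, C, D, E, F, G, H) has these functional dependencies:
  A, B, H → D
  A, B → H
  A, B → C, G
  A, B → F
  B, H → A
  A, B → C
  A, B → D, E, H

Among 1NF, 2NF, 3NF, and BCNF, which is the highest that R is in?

Candidate keys: {A, B}, {B, H}. Prime attributes: {A, B, H}.
Each dependency's left side is a superkey — BCNF holds.

BCNF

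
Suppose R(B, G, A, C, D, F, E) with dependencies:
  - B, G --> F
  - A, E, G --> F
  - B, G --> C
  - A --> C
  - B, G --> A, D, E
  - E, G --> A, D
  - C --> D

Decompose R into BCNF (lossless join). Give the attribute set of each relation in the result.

{A, C}; {A, E, F, G}; {B, E, G}; {C, D}

Candidate key of the original relation: {B, G}.
{A, B, C, D, E, F, G}: {A, E, G} determines {A, C, D, E, F, G} here but is not a superkey — split on A, E, G --> C, D, F, giving {A, C, D, E, F, G} and {A, B, E, G}.
{A, C, D, E, F, G}: {A} determines {A, C, D} here but is not a superkey — split on A --> C, D, giving {A, C, D} and {A, E, F, G}.
{A, C, D}: {C} determines {C, D} here but is not a superkey — split on C --> D, giving {C, D} and {A, C}.
{C, D} has no BCNF violation.
{A, C} has no BCNF violation.
{A, E, F, G} has no BCNF violation.
{A, B, E, G}: {E, G} determines {A, E, G} here but is not a superkey — split on E, G --> A, giving {A, E, G} and {B, E, G}.
{A, E, G} has no BCNF violation.
{B, E, G} has no BCNF violation.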